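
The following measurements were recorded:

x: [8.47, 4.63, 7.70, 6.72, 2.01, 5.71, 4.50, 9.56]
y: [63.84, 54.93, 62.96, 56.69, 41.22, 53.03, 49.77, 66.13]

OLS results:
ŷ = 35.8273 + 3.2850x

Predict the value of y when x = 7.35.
ŷ = 59.9721

x = 7.35 lies inside the observed range [2.01, 9.56], so the fitted equation applies directly:

ŷ = 35.8273 + 3.2850 × 7.35
ŷ = 35.8273 + 24.1448
ŷ = 59.9721

This is a point prediction; actual observations scatter around it by roughly the residual standard deviation.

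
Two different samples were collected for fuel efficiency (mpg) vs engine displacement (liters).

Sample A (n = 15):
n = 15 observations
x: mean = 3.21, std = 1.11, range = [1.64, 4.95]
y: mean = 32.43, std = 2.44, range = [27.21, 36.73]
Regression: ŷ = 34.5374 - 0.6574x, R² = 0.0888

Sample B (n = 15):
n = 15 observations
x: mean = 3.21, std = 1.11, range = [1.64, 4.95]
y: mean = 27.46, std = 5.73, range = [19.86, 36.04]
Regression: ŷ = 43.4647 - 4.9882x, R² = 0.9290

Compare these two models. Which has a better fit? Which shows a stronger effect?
Model B has the better fit (R² = 0.9290 vs 0.0888). Model B shows the stronger effect (|β₁| = 4.9882 vs 0.6574).

Model Comparison:

Fit — compare R²:
- Model A: R² = 0.0888 → 8.88% of variance in fuel efficiency explained
- Model B: R² = 0.9290 → 92.90% of variance in fuel efficiency explained
- 0.9290 > 0.0888 → Model B has the better fit

Which has the larger per-liter effect? (|β₁|)
- Model A: β₁ = -0.6574 → predicted fuel efficiency falls 0.6574 mpg per additional liter of engine displacement
- Model B: β₁ = -4.9882 → predicted fuel efficiency falls 4.9882 mpg per additional liter of engine displacement
- |-0.6574| < |-4.9882| → Model B shows the stronger marginal effect

Notes:
- A better fit (higher R²) doesn't necessarily mean a more important relationship.
- The two samples could reflect different populations, time periods, or measurement quality.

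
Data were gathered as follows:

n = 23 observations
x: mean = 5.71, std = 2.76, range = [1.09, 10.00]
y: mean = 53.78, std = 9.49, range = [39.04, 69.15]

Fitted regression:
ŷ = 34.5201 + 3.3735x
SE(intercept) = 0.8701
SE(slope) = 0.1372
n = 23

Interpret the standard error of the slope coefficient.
The slope 3.3735 is pinned down to within about ±0.1372 (one SE) by these data — relative uncertainty 4.1%, i.e. precise.

SE(β̂₁) = s / √Sxx, where s is the residual standard deviation and Sxx = Σ(x − x̄)². It is the yardstick for how far β̂₁ = 3.3735 could plausibly be from the true slope.

Relative precision:
- SE / |β̂₁| = 0.1372 / 3.3735 = 4.1%
- Rule of thumb (under 20%: precise; 20% to under 50%: moderately precise; 50% or more: imprecise) → precise

Rough 95% range (±2 SE): 3.3735 ± 0.2744 → (3.0991, 3.6479).

What drives SE(β̂₁): more residual scatter → larger SE; larger n (here n = 23) → smaller SE; wider spread of x values → smaller SE.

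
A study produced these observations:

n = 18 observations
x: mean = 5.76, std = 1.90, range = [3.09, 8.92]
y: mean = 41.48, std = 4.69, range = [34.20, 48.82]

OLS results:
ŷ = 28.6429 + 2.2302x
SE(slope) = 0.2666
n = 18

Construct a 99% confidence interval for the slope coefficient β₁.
The 99% CI for β₁ is (1.4515, 3.0089)

Confidence interval for the slope:

The 99% CI for β₁ is: β̂₁ ± t*(α/2, n-2) × SE(β̂₁)

Step 1: Find critical t-value
- Confidence level = 0.99
- Degrees of freedom = n - 2 = 18 - 2 = 16
- t*(α/2, 16) = 2.9208

Step 2: Calculate margin of error
Margin = 2.9208 × 0.2666 = 0.7787

Step 3: Construct interval
CI = 2.2302 ± 0.7787
CI = (1.4515, 3.0089)

Interpretation: We are 99% confident that the true slope β₁ lies between 1.4515 and 3.0089.
Both endpoints are positive, so the data support a genuinely positive slope at this confidence level.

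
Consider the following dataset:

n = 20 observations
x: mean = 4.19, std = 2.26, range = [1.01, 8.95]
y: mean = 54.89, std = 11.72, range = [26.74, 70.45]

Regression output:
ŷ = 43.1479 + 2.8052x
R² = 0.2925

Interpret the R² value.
About 29.25% of the variability in y is accounted for by the regression on x (R² = 0.2925) — a weak linear fit.

R² = 1 − SS_res/SS_tot compares the residual scatter to the total scatter of y about its mean.

Here R² = 0.2925:
- Explained: 29.25% of the variation in y
- Unexplained (residual): 100% − 29.25% = 70.75%
- Rule of thumb (below 0.3 weak; 0.3 to below 0.7 moderate; 0.7 and above strong) → weak

Equivalently, for simple linear regression R² = r², so |r| = √0.2925 ≈ 0.5408.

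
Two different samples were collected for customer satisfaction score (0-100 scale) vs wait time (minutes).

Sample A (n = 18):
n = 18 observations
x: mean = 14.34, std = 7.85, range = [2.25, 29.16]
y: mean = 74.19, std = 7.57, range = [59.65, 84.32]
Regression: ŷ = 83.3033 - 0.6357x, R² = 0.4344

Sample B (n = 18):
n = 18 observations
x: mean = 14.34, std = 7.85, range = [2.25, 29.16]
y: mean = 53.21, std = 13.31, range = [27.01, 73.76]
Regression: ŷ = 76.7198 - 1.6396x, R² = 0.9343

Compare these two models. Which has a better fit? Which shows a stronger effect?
Model B has the better fit (R² = 0.9343 vs 0.4344). Model B shows the stronger effect (|β₁| = 1.6396 vs 0.6357).

Model Comparison:

Fit — compare R²:
- Model A: R² = 0.4344 → 43.44% of variance in satisfaction score explained
- Model B: R² = 0.9343 → 93.43% of variance in satisfaction score explained
- 0.9343 > 0.4344 → Model B has the better fit

Strength of effect — compare |β₁|:
- Model A: β₁ = -0.6357 → predicted satisfaction score falls 0.6357 points per additional minute of wait time
- Model B: β₁ = -1.6396 → predicted satisfaction score falls 1.6396 points per additional minute of wait time
- |-0.6357| < |-1.6396| → Model B shows the stronger marginal effect

Note: A better fit (higher R²) doesn't necessarily mean a more important relationship.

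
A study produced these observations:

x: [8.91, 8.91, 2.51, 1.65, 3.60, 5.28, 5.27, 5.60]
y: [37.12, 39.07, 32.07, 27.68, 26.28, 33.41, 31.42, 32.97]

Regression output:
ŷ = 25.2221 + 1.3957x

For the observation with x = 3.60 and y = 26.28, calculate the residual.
Residual = -3.9666

The residual is the difference between the actual value and the predicted value:

Residual = y - ŷ

Step 1: Calculate predicted value
ŷ = 25.2221 + 1.3957 × 3.60
ŷ = 30.2466

Step 2: Calculate residual
Residual = 26.28 - 30.2466
Residual = -3.9666

Interpretation: the model overestimates the actual value by 3.9666 at this point (negative residual → observation lies below the fitted line).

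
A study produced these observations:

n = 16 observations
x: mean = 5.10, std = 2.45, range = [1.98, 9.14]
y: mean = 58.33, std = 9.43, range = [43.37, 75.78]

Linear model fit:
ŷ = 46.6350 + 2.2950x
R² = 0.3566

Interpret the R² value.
The model explains 35.66% of the variance in y (R² = 0.3566), leaving 64.34% unexplained; the fit is moderate.

R² (coefficient of determination) measures the proportion of variance in y explained by the regression model.

Here R² = 0.3566:
- Explained: 35.66% of the variation in y
- Unexplained (residual): 100% − 35.66% = 64.34%
- Rule of thumb (below 0.3 weak; 0.3 to below 0.7 moderate; 0.7 and above strong) → moderate

Note: R² never decreases when predictors are added, so it should not be used alone to compare models of different size.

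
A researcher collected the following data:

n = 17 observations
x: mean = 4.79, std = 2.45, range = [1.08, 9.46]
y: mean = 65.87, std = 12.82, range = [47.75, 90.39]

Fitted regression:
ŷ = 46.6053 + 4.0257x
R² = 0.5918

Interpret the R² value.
About 59.18% of the variability in y is accounted for by the regression on x (R² = 0.5918) — a moderate linear fit.

The coefficient of determination R² is the fraction of the total variation in y that the fitted line accounts for.

Here R² = 0.5918:
- Explained: 59.18% of the variation in y
- Unexplained (residual): 100% − 59.18% = 40.82%
- Rule of thumb (below 0.3 weak; 0.3 to below 0.7 moderate; 0.7 and above strong) → moderate

Note: R² never decreases when predictors are added, so it should not be used alone to compare models of different size.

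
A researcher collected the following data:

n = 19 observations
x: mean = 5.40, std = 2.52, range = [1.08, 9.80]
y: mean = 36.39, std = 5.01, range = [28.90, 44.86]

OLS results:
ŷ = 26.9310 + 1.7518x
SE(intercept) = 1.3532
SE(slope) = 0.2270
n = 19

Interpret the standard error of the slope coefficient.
The slope 1.7518 is pinned down to within about ±0.2270 (one SE) by these data — relative uncertainty 13.0%, i.e. precise.

SE(β̂₁) = s / √Sxx, where s is the residual standard deviation and Sxx = Σ(x − x̄)². It is the yardstick for how far β̂₁ = 1.7518 could plausibly be from the true slope.

Relative precision:
- SE / |β̂₁| = 0.2270 / 1.7518 = 13.0%
- Rule of thumb (under 20%: precise; 20% to under 50%: moderately precise; 50% or more: imprecise) → precise

Link to interval estimation: a confidence interval for β₁ is β̂₁ ± t* × 0.2270, so SE sets the half-width per unit of t*.

What drives SE(β̂₁): larger n (here n = 19) → smaller SE; more residual scatter → larger SE.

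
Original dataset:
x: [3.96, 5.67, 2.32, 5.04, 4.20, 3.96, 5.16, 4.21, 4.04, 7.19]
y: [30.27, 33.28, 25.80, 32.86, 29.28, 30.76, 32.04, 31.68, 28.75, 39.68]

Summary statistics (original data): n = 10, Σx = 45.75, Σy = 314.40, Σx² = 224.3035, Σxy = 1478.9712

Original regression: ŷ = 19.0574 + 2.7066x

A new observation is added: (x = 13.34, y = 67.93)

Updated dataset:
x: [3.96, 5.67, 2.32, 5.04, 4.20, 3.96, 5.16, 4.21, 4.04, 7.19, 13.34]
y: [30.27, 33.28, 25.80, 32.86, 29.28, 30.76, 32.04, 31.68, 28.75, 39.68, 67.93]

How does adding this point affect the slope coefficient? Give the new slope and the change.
New slope β₁ = 3.9057 versus 2.7066 before: a change of +1.1991 (+44.3%).

x = 13.34 lies well outside the original x-range [2.32, 7.19] (x̄ ≈ 4.58), so this observation has high leverage and can move the slope substantially.

Step 1: Update the sums with the new point (n goes from 10 to 11)
Σx  = 45.75 + 13.34 = 59.09
Σy  = 314.40 + 67.93 = 382.33
Σx² = 224.3035 + 13.34² = 224.3035 + 177.9556 = 402.2591
Σxy = 1478.9712 + 13.34×67.93 = 1478.9712 + 906.1862 = 2385.1574

Step 2: Recompute the slope with b₁ = (nΣxy − ΣxΣy) / (nΣx² − (Σx)²)
Numerator   = 11×2385.1574 − 59.09×382.33 = 26236.7314 − 22591.8797 = 3644.8517
Denominator = 11×402.2591 − 59.09² = 4424.8501 − 3491.6281 = 933.2220
b₁(new) = 3644.8517 / 933.2220 = 3.9057

(Same formula on the original sums: (10×1478.9712 − 45.75×314.40) / (10×224.3035 − 45.75²) = 405.9120 / 149.9725 = 2.7066, matching the given fit.)

Step 3: Change in slope
Δβ₁ = 3.9057 − 2.7066 = +1.1991
Relative change = +1.1991 / 2.7066 × 100% = +44.3%
→ the slope increases when the point is added.

Because the point sits above the extension of the original line at a high-leverage x, it tilts the fit up.
In practice: refit with and without it and report both if conclusions differ.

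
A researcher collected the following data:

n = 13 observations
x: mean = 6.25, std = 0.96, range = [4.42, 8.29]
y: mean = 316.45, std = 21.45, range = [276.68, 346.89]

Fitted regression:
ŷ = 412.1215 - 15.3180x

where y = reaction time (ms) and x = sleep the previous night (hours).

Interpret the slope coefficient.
For each additional hour of sleep, predicted reaction time decreases by approximately 15.3180 ms.

The slope β₁ = -15.3180 gives the rate at which the fitted reaction time changes with sleep.

Interpretation:
- Sleep up by 1 hour → predicted reaction time decreases by 15.3180 ms
- This is a linear approximation: the same per-unit change is assumed across the whole observed x range
- The slope describes association in these data, not necessarily a causal effect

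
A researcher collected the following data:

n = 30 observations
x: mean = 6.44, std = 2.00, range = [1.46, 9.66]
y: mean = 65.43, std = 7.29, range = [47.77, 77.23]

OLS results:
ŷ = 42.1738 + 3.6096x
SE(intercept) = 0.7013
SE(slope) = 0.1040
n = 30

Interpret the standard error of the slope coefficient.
The slope 3.6096 is pinned down to within about ±0.1040 (one SE) by these data — relative uncertainty 2.9%, i.e. precise.

SE(β̂₁) = 0.1040 says: if we drew many samples of n = 30 from the same population and refit each time, the fitted slopes would scatter with a standard deviation of roughly 0.1040 around the true β₁.

Relative precision:
- SE / |β̂₁| = 0.1040 / 3.6096 = 2.9%
- Rule of thumb (under 20%: precise; 20% to under 50%: moderately precise; 50% or more: imprecise) → precise

Rough 95% range (±2 SE): 3.6096 ± 0.2080 → (3.4016, 3.8176).

What drives SE(β̂₁): wider spread of x values → smaller SE.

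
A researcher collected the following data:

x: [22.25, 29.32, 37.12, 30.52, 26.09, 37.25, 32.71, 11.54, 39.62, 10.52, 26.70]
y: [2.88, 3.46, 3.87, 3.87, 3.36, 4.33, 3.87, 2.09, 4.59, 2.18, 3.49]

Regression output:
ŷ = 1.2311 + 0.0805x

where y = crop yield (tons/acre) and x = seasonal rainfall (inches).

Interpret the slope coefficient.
An increase of one inch in rainfall is associated with a 0.0805 tons/acre increase in predicted crop yield.

The slope β₁ = 0.0805 gives the rate at which the fitted crop yield changes with rainfall.

Interpretation:
- Rainfall up by 1 inch → predicted crop yield increases by 0.0805 tons/acre
- The effect is assumed constant over the observed range of x (linearity)
- The sign (+) gives the direction; the magnitude 0.0805 gives the size of the effect per inch

(β₀ = 1.2311 is the fitted value at x = 0 and is not part of the slope interpretation.)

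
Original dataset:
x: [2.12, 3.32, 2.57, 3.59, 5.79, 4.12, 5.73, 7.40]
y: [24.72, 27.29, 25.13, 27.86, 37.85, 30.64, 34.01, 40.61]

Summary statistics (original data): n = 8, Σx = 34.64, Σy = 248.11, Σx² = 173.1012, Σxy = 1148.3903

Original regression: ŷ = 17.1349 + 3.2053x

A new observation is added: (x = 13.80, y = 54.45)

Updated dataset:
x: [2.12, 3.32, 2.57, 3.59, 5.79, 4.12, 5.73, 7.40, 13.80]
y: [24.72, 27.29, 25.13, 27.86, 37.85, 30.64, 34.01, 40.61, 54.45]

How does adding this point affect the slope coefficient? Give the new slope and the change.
Adding the point moves β₁ from 3.2053 to 2.6390, i.e. it decreases by 0.5663 (-17.7%).

x = 13.80 lies well outside the original x-range [2.12, 7.40] (x̄ ≈ 4.33), so this observation has high leverage and can move the slope substantially.

Step 1: Update the sums with the new point (n goes from 8 to 9)
Σx  = 34.64 + 13.80 = 48.44
Σy  = 248.11 + 54.45 = 302.56
Σx² = 173.1012 + 13.80² = 173.1012 + 190.4400 = 363.5412
Σxy = 1148.3903 + 13.80×54.45 = 1148.3903 + 751.4100 = 1899.8003

Step 2: Recompute the slope with b₁ = (nΣxy − ΣxΣy) / (nΣx² − (Σx)²)
Numerator   = 9×1899.8003 − 48.44×302.56 = 17098.2027 − 14656.0064 = 2442.1963
Denominator = 9×363.5412 − 48.44² = 3271.8708 − 2346.4336 = 925.4372
b₁(new) = 2442.1963 / 925.4372 = 2.6390

(Same formula on the original sums: (8×1148.3903 − 34.64×248.11) / (8×173.1012 − 34.64²) = 592.5920 / 184.8800 = 3.2053, matching the given fit.)

Step 3: Change in slope
Δβ₁ = 2.6390 − 3.2053 = -0.5663
Relative change = -0.5663 / 3.2053 × 100% = -17.7%
→ the slope decreases when the point is added.

Because the point sits below the extension of the original line at a high-leverage x, it tilts the fit down.
In practice: examine leverage (hᵢ) and Cook's distance rather than deleting it automatically.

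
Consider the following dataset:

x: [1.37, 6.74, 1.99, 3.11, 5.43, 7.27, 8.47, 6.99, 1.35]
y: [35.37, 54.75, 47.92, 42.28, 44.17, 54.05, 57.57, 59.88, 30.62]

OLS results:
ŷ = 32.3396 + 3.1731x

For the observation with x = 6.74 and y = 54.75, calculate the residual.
Residual = 1.0237

The residual is the difference between the actual value and the predicted value:

Residual = y - ŷ

Step 1: Calculate predicted value
ŷ = 32.3396 + 3.1731 × 6.74
ŷ = 53.7263

Step 2: Calculate residual
Residual = 54.75 - 53.7263
Residual = 1.0237

Sign check: y > ŷ, so the point is above the line and the fit underestimates here.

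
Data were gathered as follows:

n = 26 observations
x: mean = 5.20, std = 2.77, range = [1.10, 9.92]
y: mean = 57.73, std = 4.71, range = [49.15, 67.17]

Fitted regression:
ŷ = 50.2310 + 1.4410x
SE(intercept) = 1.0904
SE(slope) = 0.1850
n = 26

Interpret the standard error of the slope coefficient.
SE(slope) = 0.1850 measures the uncertainty in the estimated slope. The coefficient is estimated precisely (SE/|β̂₁| = 12.8%).

What SE measures:
- The standard error quantifies the sampling variability of the coefficient estimate
- It is the estimated standard deviation of β̂₁ across hypothetical repeated samples of the same size
- Smaller SE → more precise estimate

Relative precision:
- SE / |β̂₁| = 0.1850 / 1.4410 = 12.8%
- Rule of thumb (under 20%: precise; 20% to under 50%: moderately precise; 50% or more: imprecise) → precise

Link to interval estimation: a confidence interval for β₁ is β̂₁ ± t* × 0.1850, so SE sets the half-width per unit of t*.

What drives SE(β̂₁): more residual scatter → larger SE.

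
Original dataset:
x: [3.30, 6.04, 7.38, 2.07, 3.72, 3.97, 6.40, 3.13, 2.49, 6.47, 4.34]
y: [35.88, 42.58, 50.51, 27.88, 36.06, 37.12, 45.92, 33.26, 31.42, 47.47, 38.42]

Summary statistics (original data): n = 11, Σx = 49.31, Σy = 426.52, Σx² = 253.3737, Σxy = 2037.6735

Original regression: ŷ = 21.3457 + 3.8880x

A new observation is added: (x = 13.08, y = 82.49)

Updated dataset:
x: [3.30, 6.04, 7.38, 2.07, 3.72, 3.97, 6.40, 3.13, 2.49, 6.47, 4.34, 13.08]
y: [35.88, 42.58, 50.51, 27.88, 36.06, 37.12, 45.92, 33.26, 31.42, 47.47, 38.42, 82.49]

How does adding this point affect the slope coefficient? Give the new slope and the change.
New slope β₁ = 4.6982 versus 3.8880 before: a change of +0.8102 (+20.8%).

x = 13.08 lies well outside the original x-range [2.07, 7.38] (x̄ ≈ 4.48), so this observation has high leverage and can move the slope substantially.

Step 1: Update the sums with the new point (n goes from 11 to 12)
Σx  = 49.31 + 13.08 = 62.39
Σy  = 426.52 + 82.49 = 509.01
Σx² = 253.3737 + 13.08² = 253.3737 + 171.0864 = 424.4601
Σxy = 2037.6735 + 13.08×82.49 = 2037.6735 + 1078.9692 = 3116.6427

Step 2: Recompute the slope with b₁ = (nΣxy − ΣxΣy) / (nΣx² − (Σx)²)
Numerator   = 12×3116.6427 − 62.39×509.01 = 37399.7124 − 31757.1339 = 5642.5785
Denominator = 12×424.4601 − 62.39² = 5093.5212 − 3892.5121 = 1201.0091
b₁(new) = 5642.5785 / 1201.0091 = 4.6982

(Same formula on the original sums: (11×2037.6735 − 49.31×426.52) / (11×253.3737 − 49.31²) = 1382.7073 / 355.6346 = 3.8880, matching the given fit.)

Step 3: Change in slope
Δβ₁ = 4.6982 − 3.8880 = +0.8102
Relative change = +0.8102 / 3.8880 × 100% = +20.8%
→ the slope increases when the point is added.

A high-leverage point only changes the slope if it is off the original line; here y = 82.49 is above the original trend, so the slope increases.
In practice: refit with and without it and report both if conclusions differ.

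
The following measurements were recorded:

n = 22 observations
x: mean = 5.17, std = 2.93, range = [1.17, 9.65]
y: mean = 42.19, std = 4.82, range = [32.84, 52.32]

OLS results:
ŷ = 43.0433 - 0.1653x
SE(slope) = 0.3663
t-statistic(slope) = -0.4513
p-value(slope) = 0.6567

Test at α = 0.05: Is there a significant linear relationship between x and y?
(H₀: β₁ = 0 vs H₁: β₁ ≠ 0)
p-value = 0.6567 ≥ α = 0.05, so we fail to reject H₀. The relationship is not significant.

Hypothesis test for the slope coefficient:

H₀: β₁ = 0 (no linear relationship)
H₁: β₁ ≠ 0 (linear relationship exists)

Test statistic: t = β̂₁ / SE(β̂₁) = -0.1653 / 0.3663 = -0.4513

The p-value (0.6567) is the probability, under H₀, of a t-statistic at least as extreme as |t| = 0.4513 (two-sided, df = n − 2 = 20).

Decision rule: reject H₀ if p-value < α.
p-value = 0.6567 ≥ α = 0.05 → fail to reject H₀.

There is not sufficient evidence at the 5% significance level to conclude that a linear relationship exists between x and y.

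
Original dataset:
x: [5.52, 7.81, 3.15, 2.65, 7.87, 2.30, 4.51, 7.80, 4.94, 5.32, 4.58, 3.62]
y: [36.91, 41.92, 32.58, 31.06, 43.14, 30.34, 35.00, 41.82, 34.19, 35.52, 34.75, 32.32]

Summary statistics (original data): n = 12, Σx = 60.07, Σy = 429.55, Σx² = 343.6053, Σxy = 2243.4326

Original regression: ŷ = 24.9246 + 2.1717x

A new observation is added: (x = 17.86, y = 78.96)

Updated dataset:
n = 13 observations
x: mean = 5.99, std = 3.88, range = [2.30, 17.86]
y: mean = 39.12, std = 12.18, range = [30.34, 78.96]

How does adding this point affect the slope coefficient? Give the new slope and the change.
Adding the point moves β₁ from 2.1717 to 3.0975, i.e. it increases by 0.9258 (+42.6%).

x = 17.86 lies well outside the original x-range [2.30, 7.87] (x̄ ≈ 5.01), so this observation has high leverage and can move the slope substantially.

Step 1: Update the sums with the new point (n goes from 12 to 13)
Σx  = 60.07 + 17.86 = 77.93
Σy  = 429.55 + 78.96 = 508.51
Σx² = 343.6053 + 17.86² = 343.6053 + 318.9796 = 662.5849
Σxy = 2243.4326 + 17.86×78.96 = 2243.4326 + 1410.2256 = 3653.6582

Step 2: Recompute the slope with b₁ = (nΣxy − ΣxΣy) / (nΣx² − (Σx)²)
Numerator   = 13×3653.6582 − 77.93×508.51 = 47497.5566 − 39628.1843 = 7869.3723
Denominator = 13×662.5849 − 77.93² = 8613.6037 − 6073.0849 = 2540.5188
b₁(new) = 7869.3723 / 2540.5188 = 3.0975

(Same formula on the original sums: (12×2243.4326 − 60.07×429.55) / (12×343.6053 − 60.07²) = 1118.1227 / 514.8587 = 2.1717, matching the given fit.)

Step 3: Change in slope
Δβ₁ = 3.0975 − 2.1717 = +0.9258
Relative change = +0.9258 / 2.1717 × 100% = +42.6%
→ the slope increases when the point is added.

Because the point sits above the extension of the original line at a high-leverage x, it tilts the fit up.
In practice: refit with and without it and report both if conclusions differ; investigate whether it comes from the same population as the rest of the sample.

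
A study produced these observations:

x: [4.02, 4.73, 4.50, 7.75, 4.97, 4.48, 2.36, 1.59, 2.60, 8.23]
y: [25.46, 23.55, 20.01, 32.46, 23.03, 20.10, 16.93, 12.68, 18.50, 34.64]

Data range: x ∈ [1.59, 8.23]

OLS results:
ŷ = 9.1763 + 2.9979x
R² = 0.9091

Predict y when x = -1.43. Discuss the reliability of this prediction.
The equation gives ŷ = 4.8893; however x = -1.43 is 3.02 units below the observed range, so this extrapolated value should not be trusted.

Prediction calculation:
ŷ = 9.1763 + 2.9979 × (-1.43)
ŷ = 4.8893

Reliability:
- Data range: x ∈ [1.59, 8.23]
- Prediction point: x = -1.43 is 3.02 units below the observed range → this is EXTRAPOLATION, not interpolation

Why that matters here:
- Real relationships often flatten, saturate, or turn nonlinear at extremes
- R² describes fit only over the sampled x values; it says nothing about behaviour beyond them
- There are no observations near this x to validate the fitted line there

Report the number if required, but flag clearly that it is an extrapolation.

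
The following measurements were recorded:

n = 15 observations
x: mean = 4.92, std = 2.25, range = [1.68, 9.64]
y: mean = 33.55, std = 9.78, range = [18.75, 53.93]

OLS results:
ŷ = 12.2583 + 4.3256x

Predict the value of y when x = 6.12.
ŷ = 38.7310

To predict y for x = 6.12, substitute into the regression equation:

ŷ = 12.2583 + 4.3256 × 6.12
ŷ = 12.2583 + 26.4727
ŷ = 38.7310

This is a point prediction; actual observations scatter around it by roughly the residual standard deviation.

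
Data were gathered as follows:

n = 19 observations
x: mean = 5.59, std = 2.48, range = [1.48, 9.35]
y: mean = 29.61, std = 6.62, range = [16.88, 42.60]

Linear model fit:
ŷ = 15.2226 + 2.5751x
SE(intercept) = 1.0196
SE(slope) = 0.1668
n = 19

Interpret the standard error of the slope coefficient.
The slope 2.5751 is pinned down to within about ±0.1668 (one SE) by these data — relative uncertainty 6.5%, i.e. precise.

SE(β̂₁) = 0.1668 says: if we drew many samples of n = 19 from the same population and refit each time, the fitted slopes would scatter with a standard deviation of roughly 0.1668 around the true β₁.

Relative precision:
- SE / |β̂₁| = 0.1668 / 2.5751 = 6.5%
- Rule of thumb (under 20%: precise; 20% to under 50%: moderately precise; 50% or more: imprecise) → precise

Link to the t-test: t = β̂₁ / SE(β̂₁) = 2.5751 / 0.1668 = 15.4382, the statistic for H₀: β₁ = 0.

What drives SE(β̂₁): larger n (here n = 19) → smaller SE.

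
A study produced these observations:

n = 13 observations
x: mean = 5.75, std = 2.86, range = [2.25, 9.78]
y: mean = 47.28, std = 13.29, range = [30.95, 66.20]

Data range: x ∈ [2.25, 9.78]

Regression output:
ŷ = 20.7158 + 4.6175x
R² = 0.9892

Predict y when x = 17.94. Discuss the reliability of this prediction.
ŷ = 103.5538, but this is extrapolation (above the data range [2.25, 9.78]) and may be unreliable.

Prediction calculation:
ŷ = 20.7158 + 4.6175 × 17.94
ŷ = 103.5538

Reliability:
- Data range: x ∈ [2.25, 9.78]
- Prediction point: x = 17.94 is 8.16 units above the observed range → this is EXTRAPOLATION, not interpolation

Why that matters here:
- There are no observations near this x to validate the fitted line there
- Real relationships often flatten, saturate, or turn nonlinear at extremes
- The standard error of prediction grows with (x − x̄)², and x = 17.94 is far from x̄ = 5.75

Report the number if required, but flag clearly that it is an extrapolation.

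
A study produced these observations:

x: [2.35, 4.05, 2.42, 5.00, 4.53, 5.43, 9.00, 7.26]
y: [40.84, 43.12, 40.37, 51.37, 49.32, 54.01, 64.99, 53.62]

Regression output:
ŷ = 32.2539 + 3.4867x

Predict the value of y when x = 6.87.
ŷ = 56.2075

Plug x = 6.87 into the fitted line:

ŷ = 32.2539 + 3.4867 × 6.87
ŷ = 32.2539 + 23.9536
ŷ = 56.2075

This is the fitted mean response at that x — an individual observation would come with a wider prediction interval.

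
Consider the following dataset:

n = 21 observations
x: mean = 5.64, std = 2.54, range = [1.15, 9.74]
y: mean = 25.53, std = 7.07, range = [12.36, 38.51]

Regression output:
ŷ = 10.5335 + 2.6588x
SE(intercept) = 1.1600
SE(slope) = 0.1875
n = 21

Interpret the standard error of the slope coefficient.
The slope 2.6588 is pinned down to within about ±0.1875 (one SE) by these data — relative uncertainty 7.1%, i.e. precise.

SE(β̂₁) = 0.1875 says: if we drew many samples of n = 21 from the same population and refit each time, the fitted slopes would scatter with a standard deviation of roughly 0.1875 around the true β₁.

Relative precision:
- SE / |β̂₁| = 0.1875 / 2.6588 = 7.1%
- Rule of thumb (under 20%: precise; 20% to under 50%: moderately precise; 50% or more: imprecise) → precise

Link to interval estimation: a confidence interval for β₁ is β̂₁ ± t* × 0.1875, so SE sets the half-width per unit of t*.

What drives SE(β̂₁): wider spread of x values → smaller SE; more residual scatter → larger SE; larger n (here n = 21) → smaller SE.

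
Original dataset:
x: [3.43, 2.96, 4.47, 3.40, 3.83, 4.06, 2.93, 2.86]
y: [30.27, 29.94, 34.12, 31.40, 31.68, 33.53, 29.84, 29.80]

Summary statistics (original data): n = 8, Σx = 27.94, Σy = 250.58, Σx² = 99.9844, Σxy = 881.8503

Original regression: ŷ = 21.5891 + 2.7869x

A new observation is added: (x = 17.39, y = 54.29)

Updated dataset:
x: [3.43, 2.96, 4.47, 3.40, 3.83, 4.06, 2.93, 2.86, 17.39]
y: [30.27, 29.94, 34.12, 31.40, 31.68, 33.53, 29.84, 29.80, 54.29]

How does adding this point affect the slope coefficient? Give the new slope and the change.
The slope changes from 2.7869 to 1.6683 (change of -1.1186, or -40.1%).

The new point has HIGH LEVERAGE: x = 17.39 is far from the original mean x̄ = 27.94/8 ≈ 3.49 (original range [2.86, 4.47]).

Step 1: Update the sums with the new point (n goes from 8 to 9)
Σx  = 27.94 + 17.39 = 45.33
Σy  = 250.58 + 54.29 = 304.87
Σx² = 99.9844 + 17.39² = 99.9844 + 302.4121 = 402.3965
Σxy = 881.8503 + 17.39×54.29 = 881.8503 + 944.1031 = 1825.9534

Step 2: Recompute the slope with b₁ = (nΣxy − ΣxΣy) / (nΣx² − (Σx)²)
Numerator   = 9×1825.9534 − 45.33×304.87 = 16433.5806 − 13819.7571 = 2613.8235
Denominator = 9×402.3965 − 45.33² = 3621.5685 − 2054.8089 = 1566.7596
b₁(new) = 2613.8235 / 1566.7596 = 1.6683

(Same formula on the original sums: (8×881.8503 − 27.94×250.58) / (8×99.9844 − 27.94²) = 53.5972 / 19.2316 = 2.7869, matching the given fit.)

Step 3: Change in slope
Δβ₁ = 1.6683 − 2.7869 = -1.1186
Relative change = -1.1186 / 2.7869 × 100% = -40.1%
→ the slope decreases when the point is added.

Because the point sits below the extension of the original line at a high-leverage x, it tilts the fit down.
In practice: examine leverage (hᵢ) and Cook's distance rather than deleting it automatically; refit with and without it and report both if conclusions differ.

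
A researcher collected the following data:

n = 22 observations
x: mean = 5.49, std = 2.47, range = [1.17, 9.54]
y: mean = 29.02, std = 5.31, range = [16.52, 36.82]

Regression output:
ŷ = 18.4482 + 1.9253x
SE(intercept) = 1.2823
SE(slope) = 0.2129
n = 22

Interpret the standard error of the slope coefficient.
SE(β̂₁) = 0.2129 is the estimated standard deviation of the slope estimate across repeated samples; relative to β̂₁ = 1.9253 that is 11.1%, a precise estimate.

SE(β̂₁) = s / √Sxx, where s is the residual standard deviation and Sxx = Σ(x − x̄)². It is the yardstick for how far β̂₁ = 1.9253 could plausibly be from the true slope.

Relative precision:
- SE / |β̂₁| = 0.2129 / 1.9253 = 11.1%
- Rule of thumb (under 20%: precise; 20% to under 50%: moderately precise; 50% or more: imprecise) → precise

Link to the t-test: t = β̂₁ / SE(β̂₁) = 1.9253 / 0.2129 = 9.0432, the statistic for H₀: β₁ = 0.

What drives SE(β̂₁): more residual scatter → larger SE; wider spread of x values → smaller SE.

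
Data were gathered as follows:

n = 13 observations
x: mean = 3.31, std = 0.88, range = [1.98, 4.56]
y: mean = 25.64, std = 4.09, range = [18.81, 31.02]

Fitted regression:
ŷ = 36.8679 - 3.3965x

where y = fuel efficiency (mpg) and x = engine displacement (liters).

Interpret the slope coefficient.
An increase of one liter in engine displacement is associated with a 3.3965 mpg decrease in predicted fuel efficiency.

The slope β₁ = -3.3965 gives the rate at which the fitted fuel efficiency changes with engine displacement.

Interpretation:
- Engine displacement up by 1 liter → predicted fuel efficiency decreases by 3.3965 mpg
- This is a linear approximation: the same per-unit change is assumed across the whole observed x range
- The slope describes association in these data, not necessarily a causal effect

(β₀ = 36.8679 is the fitted value at x = 0 and is not part of the slope interpretation.)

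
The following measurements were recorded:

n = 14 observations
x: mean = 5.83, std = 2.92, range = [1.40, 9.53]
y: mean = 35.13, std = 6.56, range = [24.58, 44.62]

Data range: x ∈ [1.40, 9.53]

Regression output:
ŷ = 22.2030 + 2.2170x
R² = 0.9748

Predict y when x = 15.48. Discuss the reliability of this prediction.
ŷ = 56.5222 (extrapolation — x = 15.48 lies outside [1.40, 9.53], so reliability is low).

Prediction calculation:
ŷ = 22.2030 + 2.2170 × 15.48
ŷ = 56.5222

Reliability:
- Data range: x ∈ [1.40, 9.53]
- Prediction point: x = 15.48 is 5.95 units above the observed range → this is EXTRAPOLATION, not interpolation

Why that matters here:
- The standard error of prediction grows with (x − x̄)², and x = 15.48 is far from x̄ = 5.83
- Real relationships often flatten, saturate, or turn nonlinear at extremes
- There are no observations near this x to validate the fitted line there

The R² = 0.9748 only validates the fit within [1.40, 9.53]; treat ŷ = 56.5222 with caution.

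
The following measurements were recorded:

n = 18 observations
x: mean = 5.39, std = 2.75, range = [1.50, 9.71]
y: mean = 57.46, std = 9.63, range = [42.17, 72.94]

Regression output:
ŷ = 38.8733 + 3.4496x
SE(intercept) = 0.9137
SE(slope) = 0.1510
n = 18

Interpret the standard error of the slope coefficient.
SE(slope) = 0.1510 measures the uncertainty in the estimated slope. The coefficient is estimated precisely (SE/|β̂₁| = 4.4%).

What SE measures:
- The standard error quantifies the sampling variability of the coefficient estimate
- It is the estimated standard deviation of β̂₁ across hypothetical repeated samples of the same size
- Smaller SE → more precise estimate

Relative precision:
- SE / |β̂₁| = 0.1510 / 3.4496 = 4.4%
- Rule of thumb (under 20%: precise; 20% to under 50%: moderately precise; 50% or more: imprecise) → precise

Link to the t-test: t = β̂₁ / SE(β̂₁) = 3.4496 / 0.1510 = 22.8450, the statistic for H₀: β₁ = 0.

What drives SE(β̂₁): more residual scatter → larger SE.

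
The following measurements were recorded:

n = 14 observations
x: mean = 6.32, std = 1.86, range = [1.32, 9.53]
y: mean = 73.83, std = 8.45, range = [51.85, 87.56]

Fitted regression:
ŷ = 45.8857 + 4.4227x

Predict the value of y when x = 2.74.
ŷ = 58.0039

x = 2.74 lies inside the observed range [1.32, 9.53], so the fitted equation applies directly:

ŷ = 45.8857 + 4.4227 × 2.74
ŷ = 45.8857 + 12.1182
ŷ = 58.0039

This is the fitted mean response at that x — an individual observation would come with a wider prediction interval.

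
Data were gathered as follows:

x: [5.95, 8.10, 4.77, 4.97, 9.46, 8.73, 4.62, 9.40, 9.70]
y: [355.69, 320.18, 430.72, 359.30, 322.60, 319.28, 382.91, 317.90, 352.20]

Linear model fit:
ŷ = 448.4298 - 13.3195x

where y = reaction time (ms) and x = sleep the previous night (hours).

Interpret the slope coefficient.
For each additional hour of sleep, predicted reaction time decreases by approximately 13.3195 ms.

The slope coefficient β₁ = -13.3195 represents the marginal effect of sleep on reaction time.

Interpretation:
- Sleep up by 1 hour → predicted reaction time decreases by 13.3195 ms
- This is a linear approximation: the same per-unit change is assumed across the whole observed x range

The intercept β₀ = 448.4298 is the predicted reaction time when sleep = 0; since the smallest observed x is 4.62, this is an extrapolation and mainly anchors the line.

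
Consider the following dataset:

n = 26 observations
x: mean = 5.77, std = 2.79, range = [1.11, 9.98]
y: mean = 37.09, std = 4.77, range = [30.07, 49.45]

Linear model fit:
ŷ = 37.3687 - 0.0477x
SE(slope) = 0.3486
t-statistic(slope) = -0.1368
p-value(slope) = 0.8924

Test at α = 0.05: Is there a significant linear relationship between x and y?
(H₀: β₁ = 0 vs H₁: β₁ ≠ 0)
Fail to reject H₀: p-value = 0.8924 ≥ α = 0.05. The linear relationship is not significant at the 5% level.

Hypothesis test for the slope coefficient:

H₀: β₁ = 0 (no linear relationship)
H₁: β₁ ≠ 0 (linear relationship exists)

Test statistic: t = β̂₁ / SE(β̂₁) = -0.0477 / 0.3486 = -0.1368

The p-value (0.8924) is the probability, under H₀, of a t-statistic at least as extreme as |t| = 0.1368 (two-sided, df = n − 2 = 24).

Decision rule: reject H₀ if p-value < α.
p-value = 0.8924 ≥ α = 0.05 → fail to reject H₀.

At α = 0.05 the data do not provide convincing evidence of a nonzero slope.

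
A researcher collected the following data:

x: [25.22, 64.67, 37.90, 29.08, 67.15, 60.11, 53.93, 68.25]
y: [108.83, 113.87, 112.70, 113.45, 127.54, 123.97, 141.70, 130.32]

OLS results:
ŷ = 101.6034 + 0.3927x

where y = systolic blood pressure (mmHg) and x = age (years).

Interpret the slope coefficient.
An increase of one year in age is associated with a 0.3927 mmHg increase in predicted blood pressure.

The slope β₁ = 0.3927 gives the rate at which the fitted blood pressure changes with age.

Interpretation:
- Age up by 1 year → predicted blood pressure increases by 0.3927 mmHg
- This is a linear approximation: the same per-unit change is assumed across the whole observed x range
- The sign (+) gives the direction; the magnitude 0.3927 gives the size of the effect per year

The intercept β₀ = 101.6034 is the predicted blood pressure when age = 0; since the smallest observed x is 25.22, this is an extrapolation and mainly anchors the line.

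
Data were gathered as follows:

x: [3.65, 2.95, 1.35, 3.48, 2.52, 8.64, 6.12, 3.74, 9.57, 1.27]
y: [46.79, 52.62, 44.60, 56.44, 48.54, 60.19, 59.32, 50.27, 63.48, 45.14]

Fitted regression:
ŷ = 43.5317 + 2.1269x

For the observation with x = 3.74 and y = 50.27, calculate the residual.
Residual = -1.2163

The residual is the difference between the actual value and the predicted value:

Residual = y - ŷ

Step 1: Calculate predicted value
ŷ = 43.5317 + 2.1269 × 3.74
ŷ = 51.4863

Step 2: Calculate residual
Residual = 50.27 - 51.4863
Residual = -1.2163

The residual is negative, so the observed y = 50.27 sits below the regression line (the line overestimates it by 1.2163).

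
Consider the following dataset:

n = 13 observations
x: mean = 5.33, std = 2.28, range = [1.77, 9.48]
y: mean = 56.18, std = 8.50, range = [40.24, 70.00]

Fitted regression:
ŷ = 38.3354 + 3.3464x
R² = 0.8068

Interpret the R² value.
R² = 0.8068 means 80.68% of the variation in y is explained by the linear relationship with x. This indicates a strong fit.

R² = 1 − SS_res/SS_tot compares the residual scatter to the total scatter of y about its mean.

Here R² = 0.8068:
- Explained: 80.68% of the variation in y
- Unexplained (residual): 100% − 80.68% = 19.32%
- Rule of thumb (below 0.3 weak; 0.3 to below 0.7 moderate; 0.7 and above strong) → strong

Equivalently, for simple linear regression R² = r², so |r| = √0.8068 ≈ 0.8982.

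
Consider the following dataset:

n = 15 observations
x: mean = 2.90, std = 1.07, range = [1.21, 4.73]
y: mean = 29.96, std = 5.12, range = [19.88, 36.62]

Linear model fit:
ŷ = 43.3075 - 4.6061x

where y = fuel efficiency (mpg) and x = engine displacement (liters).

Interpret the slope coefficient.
On average, fuel efficiency is about 4.6061 mpg lower for every extra liter of engine displacement.

β₁ = -4.6061 is the change in predicted fuel efficiency (mpg) per additional liter of engine displacement.

Interpretation:
- Engine displacement up by 1 liter → predicted fuel efficiency decreases by 4.6061 mpg
- This is a linear approximation: the same per-unit change is assumed across the whole observed x range
- The sign (−) gives the direction; the magnitude 4.6061 gives the size of the effect per liter

(β₀ = 43.3075 is the fitted value at x = 0 and is not part of the slope interpretation.)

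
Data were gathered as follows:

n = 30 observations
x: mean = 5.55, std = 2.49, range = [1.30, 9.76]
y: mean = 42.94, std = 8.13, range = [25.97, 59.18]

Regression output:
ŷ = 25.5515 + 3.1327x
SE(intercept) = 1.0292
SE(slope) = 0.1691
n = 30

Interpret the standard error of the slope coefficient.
The slope 3.1327 is pinned down to within about ±0.1691 (one SE) by these data — relative uncertainty 5.4%, i.e. precise.

SE(β̂₁) = s / √Sxx, where s is the residual standard deviation and Sxx = Σ(x − x̄)². It is the yardstick for how far β̂₁ = 3.1327 could plausibly be from the true slope.

Relative precision:
- SE / |β̂₁| = 0.1691 / 3.1327 = 5.4%
- Rule of thumb (under 20%: precise; 20% to under 50%: moderately precise; 50% or more: imprecise) → precise

Link to interval estimation: a confidence interval for β₁ is β̂₁ ± t* × 0.1691, so SE sets the half-width per unit of t*.

What drives SE(β̂₁): wider spread of x values → smaller SE; more residual scatter → larger SE; larger n (here n = 30) → smaller SE.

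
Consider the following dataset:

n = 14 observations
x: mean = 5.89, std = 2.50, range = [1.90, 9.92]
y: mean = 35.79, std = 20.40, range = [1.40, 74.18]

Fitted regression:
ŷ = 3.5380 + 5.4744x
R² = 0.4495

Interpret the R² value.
The model explains 44.95% of the variance in y (R² = 0.4495), leaving 55.05% unexplained; the fit is moderate.

The coefficient of determination R² is the fraction of the total variation in y that the fitted line accounts for.

Here R² = 0.4495:
- Explained: 44.95% of the variation in y
- Unexplained (residual): 100% − 44.95% = 55.05%
- Rule of thumb (below 0.3 weak; 0.3 to below 0.7 moderate; 0.7 and above strong) → moderate

Note: R² says nothing about causation, and a high R² does not by itself mean the linear form is appropriate — check the residuals.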